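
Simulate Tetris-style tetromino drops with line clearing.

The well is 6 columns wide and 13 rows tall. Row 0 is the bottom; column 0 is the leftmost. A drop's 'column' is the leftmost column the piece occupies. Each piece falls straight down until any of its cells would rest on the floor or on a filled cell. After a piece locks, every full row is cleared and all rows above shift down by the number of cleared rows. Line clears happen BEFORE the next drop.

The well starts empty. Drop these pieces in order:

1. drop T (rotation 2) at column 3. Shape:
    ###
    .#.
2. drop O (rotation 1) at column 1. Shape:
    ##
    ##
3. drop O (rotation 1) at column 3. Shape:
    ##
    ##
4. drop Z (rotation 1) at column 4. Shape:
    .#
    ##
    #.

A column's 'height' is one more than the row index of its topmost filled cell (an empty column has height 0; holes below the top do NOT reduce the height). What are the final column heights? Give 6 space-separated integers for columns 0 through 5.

Drop 1: T rot2 at col 3 lands with bottom-row=0; cleared 0 line(s) (total 0); column heights now [0 0 0 2 2 2], max=2
Drop 2: O rot1 at col 1 lands with bottom-row=0; cleared 0 line(s) (total 0); column heights now [0 2 2 2 2 2], max=2
Drop 3: O rot1 at col 3 lands with bottom-row=2; cleared 0 line(s) (total 0); column heights now [0 2 2 4 4 2], max=4
Drop 4: Z rot1 at col 4 lands with bottom-row=4; cleared 0 line(s) (total 0); column heights now [0 2 2 4 6 7], max=7

Answer: 0 2 2 4 6 7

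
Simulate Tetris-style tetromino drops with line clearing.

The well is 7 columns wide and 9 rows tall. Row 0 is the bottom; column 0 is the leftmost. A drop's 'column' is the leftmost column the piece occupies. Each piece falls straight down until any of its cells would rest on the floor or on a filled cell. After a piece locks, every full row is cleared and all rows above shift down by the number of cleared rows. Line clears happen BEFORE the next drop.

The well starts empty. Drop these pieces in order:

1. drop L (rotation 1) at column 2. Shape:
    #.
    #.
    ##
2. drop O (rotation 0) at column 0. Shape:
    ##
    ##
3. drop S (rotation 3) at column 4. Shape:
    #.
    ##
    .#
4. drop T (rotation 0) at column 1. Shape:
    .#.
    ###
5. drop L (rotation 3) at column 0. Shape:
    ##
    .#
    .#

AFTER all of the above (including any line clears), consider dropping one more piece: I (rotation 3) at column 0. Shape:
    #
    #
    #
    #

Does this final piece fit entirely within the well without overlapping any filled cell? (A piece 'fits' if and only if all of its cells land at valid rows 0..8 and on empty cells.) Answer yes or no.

Answer: no

Derivation:
Drop 1: L rot1 at col 2 lands with bottom-row=0; cleared 0 line(s) (total 0); column heights now [0 0 3 1 0 0 0], max=3
Drop 2: O rot0 at col 0 lands with bottom-row=0; cleared 0 line(s) (total 0); column heights now [2 2 3 1 0 0 0], max=3
Drop 3: S rot3 at col 4 lands with bottom-row=0; cleared 0 line(s) (total 0); column heights now [2 2 3 1 3 2 0], max=3
Drop 4: T rot0 at col 1 lands with bottom-row=3; cleared 0 line(s) (total 0); column heights now [2 4 5 4 3 2 0], max=5
Drop 5: L rot3 at col 0 lands with bottom-row=4; cleared 0 line(s) (total 0); column heights now [7 7 5 4 3 2 0], max=7
Test piece I rot3 at col 0 (width 1): heights before test = [7 7 5 4 3 2 0]; fits = False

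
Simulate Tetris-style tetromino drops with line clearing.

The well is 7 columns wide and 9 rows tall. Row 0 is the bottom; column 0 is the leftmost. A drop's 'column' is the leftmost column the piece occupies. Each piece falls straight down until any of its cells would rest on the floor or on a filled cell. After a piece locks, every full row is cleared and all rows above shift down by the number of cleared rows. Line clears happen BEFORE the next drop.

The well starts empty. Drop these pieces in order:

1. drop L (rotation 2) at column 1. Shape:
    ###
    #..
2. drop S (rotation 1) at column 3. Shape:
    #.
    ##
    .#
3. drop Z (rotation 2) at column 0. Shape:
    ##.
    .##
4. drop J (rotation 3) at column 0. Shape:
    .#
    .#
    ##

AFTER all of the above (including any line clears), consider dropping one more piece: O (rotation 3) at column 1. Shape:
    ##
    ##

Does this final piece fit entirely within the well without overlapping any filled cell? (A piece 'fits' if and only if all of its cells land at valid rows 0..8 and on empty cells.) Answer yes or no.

Drop 1: L rot2 at col 1 lands with bottom-row=0; cleared 0 line(s) (total 0); column heights now [0 2 2 2 0 0 0], max=2
Drop 2: S rot1 at col 3 lands with bottom-row=1; cleared 0 line(s) (total 0); column heights now [0 2 2 4 3 0 0], max=4
Drop 3: Z rot2 at col 0 lands with bottom-row=2; cleared 0 line(s) (total 0); column heights now [4 4 3 4 3 0 0], max=4
Drop 4: J rot3 at col 0 lands with bottom-row=4; cleared 0 line(s) (total 0); column heights now [5 7 3 4 3 0 0], max=7
Test piece O rot3 at col 1 (width 2): heights before test = [5 7 3 4 3 0 0]; fits = True

Answer: yes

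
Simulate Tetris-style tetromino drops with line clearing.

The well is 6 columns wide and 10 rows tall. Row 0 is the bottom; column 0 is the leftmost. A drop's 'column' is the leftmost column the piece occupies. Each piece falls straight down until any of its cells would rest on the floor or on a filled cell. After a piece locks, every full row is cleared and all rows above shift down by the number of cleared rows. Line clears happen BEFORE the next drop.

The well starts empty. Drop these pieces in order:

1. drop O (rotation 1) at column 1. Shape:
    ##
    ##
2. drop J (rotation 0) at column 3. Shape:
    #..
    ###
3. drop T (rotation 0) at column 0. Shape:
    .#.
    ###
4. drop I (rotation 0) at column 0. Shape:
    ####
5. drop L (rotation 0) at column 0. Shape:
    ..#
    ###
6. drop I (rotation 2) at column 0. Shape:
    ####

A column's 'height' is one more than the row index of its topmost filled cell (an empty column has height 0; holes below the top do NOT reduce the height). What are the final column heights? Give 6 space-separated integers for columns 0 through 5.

Answer: 8 8 8 8 1 1

Derivation:
Drop 1: O rot1 at col 1 lands with bottom-row=0; cleared 0 line(s) (total 0); column heights now [0 2 2 0 0 0], max=2
Drop 2: J rot0 at col 3 lands with bottom-row=0; cleared 0 line(s) (total 0); column heights now [0 2 2 2 1 1], max=2
Drop 3: T rot0 at col 0 lands with bottom-row=2; cleared 0 line(s) (total 0); column heights now [3 4 3 2 1 1], max=4
Drop 4: I rot0 at col 0 lands with bottom-row=4; cleared 0 line(s) (total 0); column heights now [5 5 5 5 1 1], max=5
Drop 5: L rot0 at col 0 lands with bottom-row=5; cleared 0 line(s) (total 0); column heights now [6 6 7 5 1 1], max=7
Drop 6: I rot2 at col 0 lands with bottom-row=7; cleared 0 line(s) (total 0); column heights now [8 8 8 8 1 1], max=8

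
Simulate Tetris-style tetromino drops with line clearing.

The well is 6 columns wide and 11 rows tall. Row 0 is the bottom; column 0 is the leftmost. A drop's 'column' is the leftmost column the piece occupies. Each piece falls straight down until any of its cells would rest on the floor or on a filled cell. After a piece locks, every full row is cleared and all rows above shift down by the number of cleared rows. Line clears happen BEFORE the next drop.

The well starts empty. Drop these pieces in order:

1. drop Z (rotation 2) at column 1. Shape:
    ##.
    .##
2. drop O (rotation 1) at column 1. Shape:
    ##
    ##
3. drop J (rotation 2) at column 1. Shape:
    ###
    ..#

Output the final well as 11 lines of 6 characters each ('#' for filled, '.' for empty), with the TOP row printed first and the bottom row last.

Drop 1: Z rot2 at col 1 lands with bottom-row=0; cleared 0 line(s) (total 0); column heights now [0 2 2 1 0 0], max=2
Drop 2: O rot1 at col 1 lands with bottom-row=2; cleared 0 line(s) (total 0); column heights now [0 4 4 1 0 0], max=4
Drop 3: J rot2 at col 1 lands with bottom-row=3; cleared 0 line(s) (total 0); column heights now [0 5 5 5 0 0], max=5

Answer: ......
......
......
......
......
......
.###..
.###..
.##...
.##...
..##..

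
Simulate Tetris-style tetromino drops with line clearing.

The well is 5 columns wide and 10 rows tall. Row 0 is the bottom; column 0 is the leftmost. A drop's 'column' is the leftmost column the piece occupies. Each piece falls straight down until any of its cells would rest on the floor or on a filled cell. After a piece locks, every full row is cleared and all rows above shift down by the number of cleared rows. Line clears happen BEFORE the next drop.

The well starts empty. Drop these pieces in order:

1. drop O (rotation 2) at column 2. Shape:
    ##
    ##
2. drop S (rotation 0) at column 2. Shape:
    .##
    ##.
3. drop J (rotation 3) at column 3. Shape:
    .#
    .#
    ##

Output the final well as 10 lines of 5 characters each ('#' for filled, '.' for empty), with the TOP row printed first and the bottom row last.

Answer: .....
.....
.....
....#
....#
...##
...##
..##.
..##.
..##.

Derivation:
Drop 1: O rot2 at col 2 lands with bottom-row=0; cleared 0 line(s) (total 0); column heights now [0 0 2 2 0], max=2
Drop 2: S rot0 at col 2 lands with bottom-row=2; cleared 0 line(s) (total 0); column heights now [0 0 3 4 4], max=4
Drop 3: J rot3 at col 3 lands with bottom-row=4; cleared 0 line(s) (total 0); column heights now [0 0 3 5 7], max=7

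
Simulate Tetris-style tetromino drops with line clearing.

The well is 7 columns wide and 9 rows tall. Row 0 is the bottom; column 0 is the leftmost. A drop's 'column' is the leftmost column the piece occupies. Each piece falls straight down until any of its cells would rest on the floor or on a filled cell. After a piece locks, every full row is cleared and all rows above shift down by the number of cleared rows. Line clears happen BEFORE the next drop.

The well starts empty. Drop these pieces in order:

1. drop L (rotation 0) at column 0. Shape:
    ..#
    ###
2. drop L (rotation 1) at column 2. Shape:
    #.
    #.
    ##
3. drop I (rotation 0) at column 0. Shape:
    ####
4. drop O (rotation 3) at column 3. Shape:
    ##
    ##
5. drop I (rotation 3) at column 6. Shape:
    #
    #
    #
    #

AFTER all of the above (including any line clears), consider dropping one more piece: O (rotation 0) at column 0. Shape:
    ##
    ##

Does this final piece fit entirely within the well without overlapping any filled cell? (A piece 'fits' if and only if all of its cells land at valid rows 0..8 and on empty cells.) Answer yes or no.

Drop 1: L rot0 at col 0 lands with bottom-row=0; cleared 0 line(s) (total 0); column heights now [1 1 2 0 0 0 0], max=2
Drop 2: L rot1 at col 2 lands with bottom-row=2; cleared 0 line(s) (total 0); column heights now [1 1 5 3 0 0 0], max=5
Drop 3: I rot0 at col 0 lands with bottom-row=5; cleared 0 line(s) (total 0); column heights now [6 6 6 6 0 0 0], max=6
Drop 4: O rot3 at col 3 lands with bottom-row=6; cleared 0 line(s) (total 0); column heights now [6 6 6 8 8 0 0], max=8
Drop 5: I rot3 at col 6 lands with bottom-row=0; cleared 0 line(s) (total 0); column heights now [6 6 6 8 8 0 4], max=8
Test piece O rot0 at col 0 (width 2): heights before test = [6 6 6 8 8 0 4]; fits = True

Answer: yes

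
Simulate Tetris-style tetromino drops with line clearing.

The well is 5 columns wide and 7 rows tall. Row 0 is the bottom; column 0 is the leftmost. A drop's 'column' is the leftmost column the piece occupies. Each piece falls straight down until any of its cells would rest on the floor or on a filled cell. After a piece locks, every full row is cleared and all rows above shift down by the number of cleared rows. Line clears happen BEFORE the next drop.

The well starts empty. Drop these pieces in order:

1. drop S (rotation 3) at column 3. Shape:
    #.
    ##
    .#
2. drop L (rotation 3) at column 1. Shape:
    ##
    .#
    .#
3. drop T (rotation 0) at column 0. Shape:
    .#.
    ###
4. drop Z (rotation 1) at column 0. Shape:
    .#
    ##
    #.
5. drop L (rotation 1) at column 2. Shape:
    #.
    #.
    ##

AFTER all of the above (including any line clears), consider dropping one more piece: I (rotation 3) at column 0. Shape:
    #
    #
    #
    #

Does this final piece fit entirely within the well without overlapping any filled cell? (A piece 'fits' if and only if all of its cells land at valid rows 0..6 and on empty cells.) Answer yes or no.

Answer: no

Derivation:
Drop 1: S rot3 at col 3 lands with bottom-row=0; cleared 0 line(s) (total 0); column heights now [0 0 0 3 2], max=3
Drop 2: L rot3 at col 1 lands with bottom-row=0; cleared 0 line(s) (total 0); column heights now [0 3 3 3 2], max=3
Drop 3: T rot0 at col 0 lands with bottom-row=3; cleared 0 line(s) (total 0); column heights now [4 5 4 3 2], max=5
Drop 4: Z rot1 at col 0 lands with bottom-row=4; cleared 0 line(s) (total 0); column heights now [6 7 4 3 2], max=7
Drop 5: L rot1 at col 2 lands with bottom-row=4; cleared 0 line(s) (total 0); column heights now [6 7 7 5 2], max=7
Test piece I rot3 at col 0 (width 1): heights before test = [6 7 7 5 2]; fits = False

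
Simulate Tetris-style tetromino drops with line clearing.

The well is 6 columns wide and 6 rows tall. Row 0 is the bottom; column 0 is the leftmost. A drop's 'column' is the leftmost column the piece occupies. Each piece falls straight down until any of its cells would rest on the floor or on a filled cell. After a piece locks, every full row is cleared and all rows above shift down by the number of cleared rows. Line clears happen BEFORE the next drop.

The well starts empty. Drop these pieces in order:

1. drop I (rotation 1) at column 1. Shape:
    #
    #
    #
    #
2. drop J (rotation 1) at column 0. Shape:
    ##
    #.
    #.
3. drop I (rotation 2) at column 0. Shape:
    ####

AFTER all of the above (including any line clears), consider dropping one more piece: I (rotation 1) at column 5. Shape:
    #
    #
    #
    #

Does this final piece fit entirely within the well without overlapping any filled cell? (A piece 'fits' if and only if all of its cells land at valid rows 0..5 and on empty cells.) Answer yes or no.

Answer: yes

Derivation:
Drop 1: I rot1 at col 1 lands with bottom-row=0; cleared 0 line(s) (total 0); column heights now [0 4 0 0 0 0], max=4
Drop 2: J rot1 at col 0 lands with bottom-row=2; cleared 0 line(s) (total 0); column heights now [5 5 0 0 0 0], max=5
Drop 3: I rot2 at col 0 lands with bottom-row=5; cleared 0 line(s) (total 0); column heights now [6 6 6 6 0 0], max=6
Test piece I rot1 at col 5 (width 1): heights before test = [6 6 6 6 0 0]; fits = True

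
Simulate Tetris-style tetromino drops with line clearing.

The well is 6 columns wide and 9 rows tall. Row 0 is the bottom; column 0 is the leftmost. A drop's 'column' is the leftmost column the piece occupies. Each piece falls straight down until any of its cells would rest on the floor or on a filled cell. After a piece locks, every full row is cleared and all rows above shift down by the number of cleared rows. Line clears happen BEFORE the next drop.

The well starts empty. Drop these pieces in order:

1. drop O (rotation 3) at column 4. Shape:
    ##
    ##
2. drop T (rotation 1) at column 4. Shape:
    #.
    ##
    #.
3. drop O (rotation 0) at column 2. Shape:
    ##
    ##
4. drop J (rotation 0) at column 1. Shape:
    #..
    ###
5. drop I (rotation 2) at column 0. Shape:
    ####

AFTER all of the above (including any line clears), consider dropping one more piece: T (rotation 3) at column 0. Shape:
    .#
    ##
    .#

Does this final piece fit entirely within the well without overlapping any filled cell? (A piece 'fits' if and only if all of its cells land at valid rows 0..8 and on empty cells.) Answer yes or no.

Drop 1: O rot3 at col 4 lands with bottom-row=0; cleared 0 line(s) (total 0); column heights now [0 0 0 0 2 2], max=2
Drop 2: T rot1 at col 4 lands with bottom-row=2; cleared 0 line(s) (total 0); column heights now [0 0 0 0 5 4], max=5
Drop 3: O rot0 at col 2 lands with bottom-row=0; cleared 0 line(s) (total 0); column heights now [0 0 2 2 5 4], max=5
Drop 4: J rot0 at col 1 lands with bottom-row=2; cleared 0 line(s) (total 0); column heights now [0 4 3 3 5 4], max=5
Drop 5: I rot2 at col 0 lands with bottom-row=4; cleared 0 line(s) (total 0); column heights now [5 5 5 5 5 4], max=5
Test piece T rot3 at col 0 (width 2): heights before test = [5 5 5 5 5 4]; fits = True

Answer: yes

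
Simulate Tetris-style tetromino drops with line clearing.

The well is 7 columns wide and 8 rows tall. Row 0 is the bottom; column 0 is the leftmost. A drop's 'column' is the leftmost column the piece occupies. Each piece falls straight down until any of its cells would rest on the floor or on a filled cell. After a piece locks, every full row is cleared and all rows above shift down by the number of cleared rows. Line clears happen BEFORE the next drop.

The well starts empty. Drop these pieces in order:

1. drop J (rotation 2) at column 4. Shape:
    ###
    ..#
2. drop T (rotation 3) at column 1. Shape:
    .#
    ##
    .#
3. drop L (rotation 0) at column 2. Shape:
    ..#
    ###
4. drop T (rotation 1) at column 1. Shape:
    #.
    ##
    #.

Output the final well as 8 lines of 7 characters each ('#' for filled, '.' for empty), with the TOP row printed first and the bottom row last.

Answer: .......
.......
.#.....
.##.#..
.####..
..#....
.##.###
..#...#

Derivation:
Drop 1: J rot2 at col 4 lands with bottom-row=0; cleared 0 line(s) (total 0); column heights now [0 0 0 0 2 2 2], max=2
Drop 2: T rot3 at col 1 lands with bottom-row=0; cleared 0 line(s) (total 0); column heights now [0 2 3 0 2 2 2], max=3
Drop 3: L rot0 at col 2 lands with bottom-row=3; cleared 0 line(s) (total 0); column heights now [0 2 4 4 5 2 2], max=5
Drop 4: T rot1 at col 1 lands with bottom-row=3; cleared 0 line(s) (total 0); column heights now [0 6 5 4 5 2 2], max=6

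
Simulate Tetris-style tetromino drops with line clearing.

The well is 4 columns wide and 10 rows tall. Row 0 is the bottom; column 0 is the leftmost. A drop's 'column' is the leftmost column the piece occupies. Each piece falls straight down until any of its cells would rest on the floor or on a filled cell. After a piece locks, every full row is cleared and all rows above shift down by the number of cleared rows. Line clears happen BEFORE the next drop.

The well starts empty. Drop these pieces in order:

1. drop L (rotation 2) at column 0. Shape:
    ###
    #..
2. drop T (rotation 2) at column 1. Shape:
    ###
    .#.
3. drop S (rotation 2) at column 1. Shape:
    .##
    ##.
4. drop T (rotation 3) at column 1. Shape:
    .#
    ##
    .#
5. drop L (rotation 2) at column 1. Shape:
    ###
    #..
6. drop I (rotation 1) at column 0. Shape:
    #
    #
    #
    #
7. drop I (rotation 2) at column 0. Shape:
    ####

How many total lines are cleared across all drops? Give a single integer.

Drop 1: L rot2 at col 0 lands with bottom-row=0; cleared 0 line(s) (total 0); column heights now [2 2 2 0], max=2
Drop 2: T rot2 at col 1 lands with bottom-row=2; cleared 0 line(s) (total 0); column heights now [2 4 4 4], max=4
Drop 3: S rot2 at col 1 lands with bottom-row=4; cleared 0 line(s) (total 0); column heights now [2 5 6 6], max=6
Drop 4: T rot3 at col 1 lands with bottom-row=6; cleared 0 line(s) (total 0); column heights now [2 8 9 6], max=9
Drop 5: L rot2 at col 1 lands with bottom-row=8; cleared 0 line(s) (total 0); column heights now [2 10 10 10], max=10
Drop 6: I rot1 at col 0 lands with bottom-row=2; cleared 1 line(s) (total 1); column heights now [5 9 9 9], max=9
Drop 7: I rot2 at col 0 lands with bottom-row=9; cleared 1 line(s) (total 2); column heights now [5 9 9 9], max=9

Answer: 2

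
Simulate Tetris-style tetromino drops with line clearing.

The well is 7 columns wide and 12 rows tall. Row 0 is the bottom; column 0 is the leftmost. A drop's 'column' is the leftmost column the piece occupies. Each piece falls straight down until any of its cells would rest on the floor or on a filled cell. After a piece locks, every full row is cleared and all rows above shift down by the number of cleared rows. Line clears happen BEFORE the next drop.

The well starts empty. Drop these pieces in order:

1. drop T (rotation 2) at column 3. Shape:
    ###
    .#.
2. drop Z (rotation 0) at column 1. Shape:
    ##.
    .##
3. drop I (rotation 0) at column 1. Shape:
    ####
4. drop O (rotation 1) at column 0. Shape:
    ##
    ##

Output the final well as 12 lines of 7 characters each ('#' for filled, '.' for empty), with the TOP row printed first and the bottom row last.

Answer: .......
.......
.......
.......
.......
##.....
##.....
.####..
.##....
..##...
...###.
....#..

Derivation:
Drop 1: T rot2 at col 3 lands with bottom-row=0; cleared 0 line(s) (total 0); column heights now [0 0 0 2 2 2 0], max=2
Drop 2: Z rot0 at col 1 lands with bottom-row=2; cleared 0 line(s) (total 0); column heights now [0 4 4 3 2 2 0], max=4
Drop 3: I rot0 at col 1 lands with bottom-row=4; cleared 0 line(s) (total 0); column heights now [0 5 5 5 5 2 0], max=5
Drop 4: O rot1 at col 0 lands with bottom-row=5; cleared 0 line(s) (total 0); column heights now [7 7 5 5 5 2 0], max=7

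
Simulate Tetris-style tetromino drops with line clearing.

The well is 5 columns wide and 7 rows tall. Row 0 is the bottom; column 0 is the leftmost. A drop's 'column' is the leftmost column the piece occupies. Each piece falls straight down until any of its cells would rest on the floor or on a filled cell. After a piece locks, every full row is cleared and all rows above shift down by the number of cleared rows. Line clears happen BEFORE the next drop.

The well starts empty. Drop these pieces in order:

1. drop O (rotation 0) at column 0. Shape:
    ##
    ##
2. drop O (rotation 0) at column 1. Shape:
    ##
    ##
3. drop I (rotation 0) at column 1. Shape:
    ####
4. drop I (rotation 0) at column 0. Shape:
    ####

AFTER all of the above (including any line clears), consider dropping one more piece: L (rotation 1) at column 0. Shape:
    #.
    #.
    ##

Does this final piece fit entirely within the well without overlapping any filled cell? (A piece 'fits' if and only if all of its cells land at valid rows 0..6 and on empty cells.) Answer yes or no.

Drop 1: O rot0 at col 0 lands with bottom-row=0; cleared 0 line(s) (total 0); column heights now [2 2 0 0 0], max=2
Drop 2: O rot0 at col 1 lands with bottom-row=2; cleared 0 line(s) (total 0); column heights now [2 4 4 0 0], max=4
Drop 3: I rot0 at col 1 lands with bottom-row=4; cleared 0 line(s) (total 0); column heights now [2 5 5 5 5], max=5
Drop 4: I rot0 at col 0 lands with bottom-row=5; cleared 0 line(s) (total 0); column heights now [6 6 6 6 5], max=6
Test piece L rot1 at col 0 (width 2): heights before test = [6 6 6 6 5]; fits = False

Answer: no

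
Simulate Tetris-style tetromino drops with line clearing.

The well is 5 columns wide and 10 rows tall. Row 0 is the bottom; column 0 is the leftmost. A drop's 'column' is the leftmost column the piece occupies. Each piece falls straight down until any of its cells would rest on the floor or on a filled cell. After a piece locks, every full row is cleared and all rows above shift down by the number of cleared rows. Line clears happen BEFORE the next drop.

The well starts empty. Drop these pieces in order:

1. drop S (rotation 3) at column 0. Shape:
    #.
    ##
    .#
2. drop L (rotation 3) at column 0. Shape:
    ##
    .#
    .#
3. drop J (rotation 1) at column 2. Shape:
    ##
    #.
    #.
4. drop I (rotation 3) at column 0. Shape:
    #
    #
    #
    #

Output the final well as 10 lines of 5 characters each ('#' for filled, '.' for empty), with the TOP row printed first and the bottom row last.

Answer: .....
#....
#....
#....
#....
##...
.#...
####.
###..
.##..

Derivation:
Drop 1: S rot3 at col 0 lands with bottom-row=0; cleared 0 line(s) (total 0); column heights now [3 2 0 0 0], max=3
Drop 2: L rot3 at col 0 lands with bottom-row=2; cleared 0 line(s) (total 0); column heights now [5 5 0 0 0], max=5
Drop 3: J rot1 at col 2 lands with bottom-row=0; cleared 0 line(s) (total 0); column heights now [5 5 3 3 0], max=5
Drop 4: I rot3 at col 0 lands with bottom-row=5; cleared 0 line(s) (total 0); column heights now [9 5 3 3 0], max=9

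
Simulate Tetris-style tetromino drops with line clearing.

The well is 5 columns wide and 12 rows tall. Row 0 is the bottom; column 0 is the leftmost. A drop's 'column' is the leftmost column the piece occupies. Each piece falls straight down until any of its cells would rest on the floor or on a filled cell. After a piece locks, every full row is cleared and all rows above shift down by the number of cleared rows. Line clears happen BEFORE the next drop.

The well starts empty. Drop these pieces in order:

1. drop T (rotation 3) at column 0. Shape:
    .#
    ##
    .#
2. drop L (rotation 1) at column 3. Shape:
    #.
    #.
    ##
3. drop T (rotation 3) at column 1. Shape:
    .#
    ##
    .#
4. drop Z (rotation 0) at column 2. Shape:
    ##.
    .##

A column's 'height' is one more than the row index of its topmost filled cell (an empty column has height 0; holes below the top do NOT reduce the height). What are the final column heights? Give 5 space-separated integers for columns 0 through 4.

Drop 1: T rot3 at col 0 lands with bottom-row=0; cleared 0 line(s) (total 0); column heights now [2 3 0 0 0], max=3
Drop 2: L rot1 at col 3 lands with bottom-row=0; cleared 0 line(s) (total 0); column heights now [2 3 0 3 1], max=3
Drop 3: T rot3 at col 1 lands with bottom-row=2; cleared 0 line(s) (total 0); column heights now [2 4 5 3 1], max=5
Drop 4: Z rot0 at col 2 lands with bottom-row=4; cleared 0 line(s) (total 0); column heights now [2 4 6 6 5], max=6

Answer: 2 4 6 6 5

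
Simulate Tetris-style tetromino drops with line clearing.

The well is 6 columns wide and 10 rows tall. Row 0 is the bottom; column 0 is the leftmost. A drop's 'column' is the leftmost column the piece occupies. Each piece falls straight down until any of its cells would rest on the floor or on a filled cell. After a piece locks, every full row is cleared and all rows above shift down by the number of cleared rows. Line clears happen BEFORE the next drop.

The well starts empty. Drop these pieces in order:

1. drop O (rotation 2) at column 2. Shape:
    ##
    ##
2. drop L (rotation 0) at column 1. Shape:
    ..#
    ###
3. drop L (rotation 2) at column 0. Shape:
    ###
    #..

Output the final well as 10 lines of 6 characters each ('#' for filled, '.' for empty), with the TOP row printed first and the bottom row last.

Answer: ......
......
......
......
......
......
####..
####..
..##..
..##..

Derivation:
Drop 1: O rot2 at col 2 lands with bottom-row=0; cleared 0 line(s) (total 0); column heights now [0 0 2 2 0 0], max=2
Drop 2: L rot0 at col 1 lands with bottom-row=2; cleared 0 line(s) (total 0); column heights now [0 3 3 4 0 0], max=4
Drop 3: L rot2 at col 0 lands with bottom-row=2; cleared 0 line(s) (total 0); column heights now [4 4 4 4 0 0], max=4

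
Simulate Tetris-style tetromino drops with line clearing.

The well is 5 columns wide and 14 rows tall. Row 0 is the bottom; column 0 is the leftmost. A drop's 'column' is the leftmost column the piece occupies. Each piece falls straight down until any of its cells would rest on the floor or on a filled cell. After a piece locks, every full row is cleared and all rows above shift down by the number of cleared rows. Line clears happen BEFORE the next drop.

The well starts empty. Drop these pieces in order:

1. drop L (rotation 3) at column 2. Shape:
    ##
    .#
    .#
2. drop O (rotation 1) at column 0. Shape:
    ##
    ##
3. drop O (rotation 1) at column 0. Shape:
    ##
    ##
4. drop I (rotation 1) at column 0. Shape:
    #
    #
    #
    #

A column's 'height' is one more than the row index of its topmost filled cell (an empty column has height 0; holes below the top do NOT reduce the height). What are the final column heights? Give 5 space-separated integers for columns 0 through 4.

Answer: 8 4 3 3 0

Derivation:
Drop 1: L rot3 at col 2 lands with bottom-row=0; cleared 0 line(s) (total 0); column heights now [0 0 3 3 0], max=3
Drop 2: O rot1 at col 0 lands with bottom-row=0; cleared 0 line(s) (total 0); column heights now [2 2 3 3 0], max=3
Drop 3: O rot1 at col 0 lands with bottom-row=2; cleared 0 line(s) (total 0); column heights now [4 4 3 3 0], max=4
Drop 4: I rot1 at col 0 lands with bottom-row=4; cleared 0 line(s) (total 0); column heights now [8 4 3 3 0], max=8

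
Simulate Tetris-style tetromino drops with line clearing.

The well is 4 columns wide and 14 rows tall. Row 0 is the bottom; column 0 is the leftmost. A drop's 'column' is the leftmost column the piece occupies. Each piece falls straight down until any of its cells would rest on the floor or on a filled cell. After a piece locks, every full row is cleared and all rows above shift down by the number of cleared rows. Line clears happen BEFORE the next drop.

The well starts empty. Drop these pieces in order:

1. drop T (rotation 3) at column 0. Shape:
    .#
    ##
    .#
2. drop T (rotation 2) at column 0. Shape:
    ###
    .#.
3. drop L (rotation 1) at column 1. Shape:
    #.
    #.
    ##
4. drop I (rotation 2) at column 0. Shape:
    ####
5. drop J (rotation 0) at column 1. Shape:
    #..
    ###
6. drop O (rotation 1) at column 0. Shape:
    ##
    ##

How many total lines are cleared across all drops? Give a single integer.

Answer: 1

Derivation:
Drop 1: T rot3 at col 0 lands with bottom-row=0; cleared 0 line(s) (total 0); column heights now [2 3 0 0], max=3
Drop 2: T rot2 at col 0 lands with bottom-row=3; cleared 0 line(s) (total 0); column heights now [5 5 5 0], max=5
Drop 3: L rot1 at col 1 lands with bottom-row=5; cleared 0 line(s) (total 0); column heights now [5 8 6 0], max=8
Drop 4: I rot2 at col 0 lands with bottom-row=8; cleared 1 line(s) (total 1); column heights now [5 8 6 0], max=8
Drop 5: J rot0 at col 1 lands with bottom-row=8; cleared 0 line(s) (total 1); column heights now [5 10 9 9], max=10
Drop 6: O rot1 at col 0 lands with bottom-row=10; cleared 0 line(s) (total 1); column heights now [12 12 9 9], max=12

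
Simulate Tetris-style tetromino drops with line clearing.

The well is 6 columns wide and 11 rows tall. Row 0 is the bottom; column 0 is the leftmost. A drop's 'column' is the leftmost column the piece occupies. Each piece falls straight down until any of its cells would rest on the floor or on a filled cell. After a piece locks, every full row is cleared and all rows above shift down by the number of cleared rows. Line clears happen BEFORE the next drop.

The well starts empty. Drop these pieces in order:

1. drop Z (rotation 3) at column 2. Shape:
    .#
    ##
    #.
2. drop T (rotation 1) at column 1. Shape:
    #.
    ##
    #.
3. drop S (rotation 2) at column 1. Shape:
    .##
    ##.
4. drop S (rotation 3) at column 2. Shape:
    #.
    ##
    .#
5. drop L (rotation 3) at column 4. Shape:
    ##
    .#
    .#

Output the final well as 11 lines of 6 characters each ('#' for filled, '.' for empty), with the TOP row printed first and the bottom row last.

Answer: ......
......
..#...
..##..
...#..
..##..
.##...
.#....
.#####
.###.#
..#..#

Derivation:
Drop 1: Z rot3 at col 2 lands with bottom-row=0; cleared 0 line(s) (total 0); column heights now [0 0 2 3 0 0], max=3
Drop 2: T rot1 at col 1 lands with bottom-row=1; cleared 0 line(s) (total 0); column heights now [0 4 3 3 0 0], max=4
Drop 3: S rot2 at col 1 lands with bottom-row=4; cleared 0 line(s) (total 0); column heights now [0 5 6 6 0 0], max=6
Drop 4: S rot3 at col 2 lands with bottom-row=6; cleared 0 line(s) (total 0); column heights now [0 5 9 8 0 0], max=9
Drop 5: L rot3 at col 4 lands with bottom-row=0; cleared 0 line(s) (total 0); column heights now [0 5 9 8 3 3], max=9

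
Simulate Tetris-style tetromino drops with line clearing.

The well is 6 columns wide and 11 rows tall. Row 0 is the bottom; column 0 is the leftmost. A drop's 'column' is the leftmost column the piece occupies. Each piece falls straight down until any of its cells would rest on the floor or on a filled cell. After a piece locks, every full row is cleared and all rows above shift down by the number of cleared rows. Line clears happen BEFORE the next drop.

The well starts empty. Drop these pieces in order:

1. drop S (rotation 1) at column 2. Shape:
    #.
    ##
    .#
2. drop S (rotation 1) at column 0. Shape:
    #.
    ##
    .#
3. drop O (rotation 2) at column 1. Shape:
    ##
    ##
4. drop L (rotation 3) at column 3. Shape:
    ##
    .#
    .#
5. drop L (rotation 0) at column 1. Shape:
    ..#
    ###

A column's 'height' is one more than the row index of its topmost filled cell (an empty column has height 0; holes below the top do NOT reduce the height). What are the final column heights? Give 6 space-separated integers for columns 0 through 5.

Drop 1: S rot1 at col 2 lands with bottom-row=0; cleared 0 line(s) (total 0); column heights now [0 0 3 2 0 0], max=3
Drop 2: S rot1 at col 0 lands with bottom-row=0; cleared 0 line(s) (total 0); column heights now [3 2 3 2 0 0], max=3
Drop 3: O rot2 at col 1 lands with bottom-row=3; cleared 0 line(s) (total 0); column heights now [3 5 5 2 0 0], max=5
Drop 4: L rot3 at col 3 lands with bottom-row=0; cleared 0 line(s) (total 0); column heights now [3 5 5 3 3 0], max=5
Drop 5: L rot0 at col 1 lands with bottom-row=5; cleared 0 line(s) (total 0); column heights now [3 6 6 7 3 0], max=7

Answer: 3 6 6 7 3 0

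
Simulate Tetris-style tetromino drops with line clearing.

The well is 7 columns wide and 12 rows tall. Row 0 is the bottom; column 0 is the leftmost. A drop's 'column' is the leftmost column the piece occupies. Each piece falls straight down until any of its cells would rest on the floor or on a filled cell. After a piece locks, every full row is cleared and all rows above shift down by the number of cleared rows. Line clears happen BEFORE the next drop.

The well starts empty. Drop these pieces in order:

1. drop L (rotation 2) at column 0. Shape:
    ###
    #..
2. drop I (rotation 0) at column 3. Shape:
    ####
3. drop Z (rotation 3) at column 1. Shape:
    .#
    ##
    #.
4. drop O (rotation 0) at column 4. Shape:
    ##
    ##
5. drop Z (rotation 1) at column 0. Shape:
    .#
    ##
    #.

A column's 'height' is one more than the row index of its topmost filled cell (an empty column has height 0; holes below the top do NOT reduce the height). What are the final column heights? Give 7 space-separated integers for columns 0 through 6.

Drop 1: L rot2 at col 0 lands with bottom-row=0; cleared 0 line(s) (total 0); column heights now [2 2 2 0 0 0 0], max=2
Drop 2: I rot0 at col 3 lands with bottom-row=0; cleared 0 line(s) (total 0); column heights now [2 2 2 1 1 1 1], max=2
Drop 3: Z rot3 at col 1 lands with bottom-row=2; cleared 0 line(s) (total 0); column heights now [2 4 5 1 1 1 1], max=5
Drop 4: O rot0 at col 4 lands with bottom-row=1; cleared 0 line(s) (total 0); column heights now [2 4 5 1 3 3 1], max=5
Drop 5: Z rot1 at col 0 lands with bottom-row=3; cleared 0 line(s) (total 0); column heights now [5 6 5 1 3 3 1], max=6

Answer: 5 6 5 1 3 3 1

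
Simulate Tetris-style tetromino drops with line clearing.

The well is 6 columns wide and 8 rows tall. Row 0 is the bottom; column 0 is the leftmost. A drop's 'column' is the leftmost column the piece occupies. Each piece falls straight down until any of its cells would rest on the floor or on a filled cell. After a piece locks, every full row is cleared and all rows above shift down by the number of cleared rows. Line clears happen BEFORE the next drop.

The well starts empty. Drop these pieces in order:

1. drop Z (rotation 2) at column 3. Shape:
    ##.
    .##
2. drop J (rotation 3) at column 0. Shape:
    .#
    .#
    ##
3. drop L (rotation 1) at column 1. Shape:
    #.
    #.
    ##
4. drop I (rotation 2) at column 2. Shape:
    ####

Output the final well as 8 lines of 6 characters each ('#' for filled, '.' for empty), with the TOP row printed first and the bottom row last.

Drop 1: Z rot2 at col 3 lands with bottom-row=0; cleared 0 line(s) (total 0); column heights now [0 0 0 2 2 1], max=2
Drop 2: J rot3 at col 0 lands with bottom-row=0; cleared 0 line(s) (total 0); column heights now [1 3 0 2 2 1], max=3
Drop 3: L rot1 at col 1 lands with bottom-row=3; cleared 0 line(s) (total 0); column heights now [1 6 4 2 2 1], max=6
Drop 4: I rot2 at col 2 lands with bottom-row=4; cleared 0 line(s) (total 0); column heights now [1 6 5 5 5 5], max=6

Answer: ......
......
.#....
.#####
.##...
.#....
.#.##.
##..##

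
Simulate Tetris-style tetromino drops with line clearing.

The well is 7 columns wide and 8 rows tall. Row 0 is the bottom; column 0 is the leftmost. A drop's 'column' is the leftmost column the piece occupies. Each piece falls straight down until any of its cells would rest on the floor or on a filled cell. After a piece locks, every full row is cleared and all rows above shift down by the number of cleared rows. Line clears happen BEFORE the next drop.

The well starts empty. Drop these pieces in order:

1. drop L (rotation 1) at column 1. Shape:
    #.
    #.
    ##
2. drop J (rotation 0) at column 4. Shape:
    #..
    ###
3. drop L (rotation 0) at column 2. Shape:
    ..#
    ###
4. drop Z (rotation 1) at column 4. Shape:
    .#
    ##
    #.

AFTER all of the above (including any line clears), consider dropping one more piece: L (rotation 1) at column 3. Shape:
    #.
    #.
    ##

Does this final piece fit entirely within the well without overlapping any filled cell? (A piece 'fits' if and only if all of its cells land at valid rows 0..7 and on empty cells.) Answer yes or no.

Answer: no

Derivation:
Drop 1: L rot1 at col 1 lands with bottom-row=0; cleared 0 line(s) (total 0); column heights now [0 3 1 0 0 0 0], max=3
Drop 2: J rot0 at col 4 lands with bottom-row=0; cleared 0 line(s) (total 0); column heights now [0 3 1 0 2 1 1], max=3
Drop 3: L rot0 at col 2 lands with bottom-row=2; cleared 0 line(s) (total 0); column heights now [0 3 3 3 4 1 1], max=4
Drop 4: Z rot1 at col 4 lands with bottom-row=4; cleared 0 line(s) (total 0); column heights now [0 3 3 3 6 7 1], max=7
Test piece L rot1 at col 3 (width 2): heights before test = [0 3 3 3 6 7 1]; fits = False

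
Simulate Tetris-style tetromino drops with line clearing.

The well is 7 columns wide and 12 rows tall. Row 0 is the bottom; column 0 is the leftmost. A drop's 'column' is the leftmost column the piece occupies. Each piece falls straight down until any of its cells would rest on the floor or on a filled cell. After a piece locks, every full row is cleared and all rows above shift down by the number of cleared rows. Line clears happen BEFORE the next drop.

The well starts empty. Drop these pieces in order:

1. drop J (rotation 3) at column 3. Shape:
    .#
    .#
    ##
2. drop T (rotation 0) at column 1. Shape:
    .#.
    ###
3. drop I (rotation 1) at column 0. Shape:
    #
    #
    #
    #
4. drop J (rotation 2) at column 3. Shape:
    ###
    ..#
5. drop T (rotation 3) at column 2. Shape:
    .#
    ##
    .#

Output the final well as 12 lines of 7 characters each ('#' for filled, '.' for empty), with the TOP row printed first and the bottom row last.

Answer: .......
.......
.......
.......
.......
...#...
..##...
...#...
#..###.
#.#.##.
#####..
#..##..

Derivation:
Drop 1: J rot3 at col 3 lands with bottom-row=0; cleared 0 line(s) (total 0); column heights now [0 0 0 1 3 0 0], max=3
Drop 2: T rot0 at col 1 lands with bottom-row=1; cleared 0 line(s) (total 0); column heights now [0 2 3 2 3 0 0], max=3
Drop 3: I rot1 at col 0 lands with bottom-row=0; cleared 0 line(s) (total 0); column heights now [4 2 3 2 3 0 0], max=4
Drop 4: J rot2 at col 3 lands with bottom-row=2; cleared 0 line(s) (total 0); column heights now [4 2 3 4 4 4 0], max=4
Drop 5: T rot3 at col 2 lands with bottom-row=4; cleared 0 line(s) (total 0); column heights now [4 2 6 7 4 4 0], max=7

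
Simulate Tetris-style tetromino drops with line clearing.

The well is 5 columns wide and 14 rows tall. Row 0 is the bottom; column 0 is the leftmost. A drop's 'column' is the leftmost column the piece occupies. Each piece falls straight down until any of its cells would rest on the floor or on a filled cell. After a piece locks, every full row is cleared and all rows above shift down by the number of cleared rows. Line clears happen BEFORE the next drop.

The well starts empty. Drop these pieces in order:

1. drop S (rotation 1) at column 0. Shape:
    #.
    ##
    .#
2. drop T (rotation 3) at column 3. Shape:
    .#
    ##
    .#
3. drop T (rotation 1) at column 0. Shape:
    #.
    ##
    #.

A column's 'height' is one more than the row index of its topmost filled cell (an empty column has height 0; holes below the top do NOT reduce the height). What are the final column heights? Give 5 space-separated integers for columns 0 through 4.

Answer: 6 5 0 2 3

Derivation:
Drop 1: S rot1 at col 0 lands with bottom-row=0; cleared 0 line(s) (total 0); column heights now [3 2 0 0 0], max=3
Drop 2: T rot3 at col 3 lands with bottom-row=0; cleared 0 line(s) (total 0); column heights now [3 2 0 2 3], max=3
Drop 3: T rot1 at col 0 lands with bottom-row=3; cleared 0 line(s) (total 0); column heights now [6 5 0 2 3], max=6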